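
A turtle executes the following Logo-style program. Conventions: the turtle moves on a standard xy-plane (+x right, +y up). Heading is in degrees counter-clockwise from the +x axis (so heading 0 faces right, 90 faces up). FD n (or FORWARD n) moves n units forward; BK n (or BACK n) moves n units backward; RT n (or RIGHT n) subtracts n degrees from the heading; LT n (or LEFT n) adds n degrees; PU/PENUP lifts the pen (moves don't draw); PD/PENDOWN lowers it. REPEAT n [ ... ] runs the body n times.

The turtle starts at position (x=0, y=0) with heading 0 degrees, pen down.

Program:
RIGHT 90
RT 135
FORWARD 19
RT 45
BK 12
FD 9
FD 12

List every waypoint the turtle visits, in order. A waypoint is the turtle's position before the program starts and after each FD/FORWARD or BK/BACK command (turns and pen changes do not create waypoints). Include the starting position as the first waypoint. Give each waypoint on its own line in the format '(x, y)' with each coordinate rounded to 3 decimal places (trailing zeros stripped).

Answer: (0, 0)
(-13.435, 13.435)
(-13.435, 1.435)
(-13.435, 10.435)
(-13.435, 22.435)

Derivation:
Executing turtle program step by step:
Start: pos=(0,0), heading=0, pen down
RT 90: heading 0 -> 270
RT 135: heading 270 -> 135
FD 19: (0,0) -> (-13.435,13.435) [heading=135, draw]
RT 45: heading 135 -> 90
BK 12: (-13.435,13.435) -> (-13.435,1.435) [heading=90, draw]
FD 9: (-13.435,1.435) -> (-13.435,10.435) [heading=90, draw]
FD 12: (-13.435,10.435) -> (-13.435,22.435) [heading=90, draw]
Final: pos=(-13.435,22.435), heading=90, 4 segment(s) drawn
Waypoints (5 total):
(0, 0)
(-13.435, 13.435)
(-13.435, 1.435)
(-13.435, 10.435)
(-13.435, 22.435)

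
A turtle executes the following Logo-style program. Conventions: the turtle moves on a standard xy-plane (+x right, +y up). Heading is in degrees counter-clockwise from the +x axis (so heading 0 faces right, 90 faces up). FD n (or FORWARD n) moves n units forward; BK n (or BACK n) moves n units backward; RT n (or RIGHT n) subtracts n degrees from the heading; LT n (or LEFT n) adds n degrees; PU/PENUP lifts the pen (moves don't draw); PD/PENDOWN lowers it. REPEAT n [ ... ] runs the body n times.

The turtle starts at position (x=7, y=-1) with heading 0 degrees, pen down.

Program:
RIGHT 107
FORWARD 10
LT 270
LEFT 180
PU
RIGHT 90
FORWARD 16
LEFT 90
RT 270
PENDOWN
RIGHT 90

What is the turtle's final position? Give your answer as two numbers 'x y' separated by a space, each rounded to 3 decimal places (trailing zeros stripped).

Answer: -0.602 -25.864

Derivation:
Executing turtle program step by step:
Start: pos=(7,-1), heading=0, pen down
RT 107: heading 0 -> 253
FD 10: (7,-1) -> (4.076,-10.563) [heading=253, draw]
LT 270: heading 253 -> 163
LT 180: heading 163 -> 343
PU: pen up
RT 90: heading 343 -> 253
FD 16: (4.076,-10.563) -> (-0.602,-25.864) [heading=253, move]
LT 90: heading 253 -> 343
RT 270: heading 343 -> 73
PD: pen down
RT 90: heading 73 -> 343
Final: pos=(-0.602,-25.864), heading=343, 1 segment(s) drawn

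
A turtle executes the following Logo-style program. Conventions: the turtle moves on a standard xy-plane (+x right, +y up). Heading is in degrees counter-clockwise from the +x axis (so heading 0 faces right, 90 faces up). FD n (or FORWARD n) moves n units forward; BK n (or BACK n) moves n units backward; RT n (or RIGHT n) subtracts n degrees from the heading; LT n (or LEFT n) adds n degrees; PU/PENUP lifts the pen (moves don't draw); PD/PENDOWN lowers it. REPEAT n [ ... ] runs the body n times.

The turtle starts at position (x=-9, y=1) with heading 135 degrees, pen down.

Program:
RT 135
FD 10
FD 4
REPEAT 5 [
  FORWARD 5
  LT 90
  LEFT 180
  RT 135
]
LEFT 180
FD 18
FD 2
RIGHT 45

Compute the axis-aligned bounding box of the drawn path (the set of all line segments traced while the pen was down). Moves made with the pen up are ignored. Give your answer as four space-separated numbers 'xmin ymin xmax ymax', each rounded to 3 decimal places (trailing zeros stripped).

Executing turtle program step by step:
Start: pos=(-9,1), heading=135, pen down
RT 135: heading 135 -> 0
FD 10: (-9,1) -> (1,1) [heading=0, draw]
FD 4: (1,1) -> (5,1) [heading=0, draw]
REPEAT 5 [
  -- iteration 1/5 --
  FD 5: (5,1) -> (10,1) [heading=0, draw]
  LT 90: heading 0 -> 90
  LT 180: heading 90 -> 270
  RT 135: heading 270 -> 135
  -- iteration 2/5 --
  FD 5: (10,1) -> (6.464,4.536) [heading=135, draw]
  LT 90: heading 135 -> 225
  LT 180: heading 225 -> 45
  RT 135: heading 45 -> 270
  -- iteration 3/5 --
  FD 5: (6.464,4.536) -> (6.464,-0.464) [heading=270, draw]
  LT 90: heading 270 -> 0
  LT 180: heading 0 -> 180
  RT 135: heading 180 -> 45
  -- iteration 4/5 --
  FD 5: (6.464,-0.464) -> (10,3.071) [heading=45, draw]
  LT 90: heading 45 -> 135
  LT 180: heading 135 -> 315
  RT 135: heading 315 -> 180
  -- iteration 5/5 --
  FD 5: (10,3.071) -> (5,3.071) [heading=180, draw]
  LT 90: heading 180 -> 270
  LT 180: heading 270 -> 90
  RT 135: heading 90 -> 315
]
LT 180: heading 315 -> 135
FD 18: (5,3.071) -> (-7.728,15.799) [heading=135, draw]
FD 2: (-7.728,15.799) -> (-9.142,17.213) [heading=135, draw]
RT 45: heading 135 -> 90
Final: pos=(-9.142,17.213), heading=90, 9 segment(s) drawn

Segment endpoints: x in {-9.142, -9, -7.728, 1, 5, 6.464, 6.464, 10}, y in {-0.464, 1, 3.071, 3.071, 4.536, 15.799, 17.213}
xmin=-9.142, ymin=-0.464, xmax=10, ymax=17.213

Answer: -9.142 -0.464 10 17.213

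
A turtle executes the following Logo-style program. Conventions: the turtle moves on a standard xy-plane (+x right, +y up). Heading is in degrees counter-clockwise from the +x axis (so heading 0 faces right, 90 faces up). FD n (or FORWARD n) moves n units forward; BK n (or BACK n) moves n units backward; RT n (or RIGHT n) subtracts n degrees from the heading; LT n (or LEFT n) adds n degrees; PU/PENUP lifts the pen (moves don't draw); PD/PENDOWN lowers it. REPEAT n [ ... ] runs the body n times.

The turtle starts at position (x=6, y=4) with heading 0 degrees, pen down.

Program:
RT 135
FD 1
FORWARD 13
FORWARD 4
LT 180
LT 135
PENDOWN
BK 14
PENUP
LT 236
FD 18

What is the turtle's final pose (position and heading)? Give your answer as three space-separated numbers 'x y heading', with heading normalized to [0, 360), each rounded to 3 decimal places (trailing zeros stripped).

Answer: 17.338 6.195 56

Derivation:
Executing turtle program step by step:
Start: pos=(6,4), heading=0, pen down
RT 135: heading 0 -> 225
FD 1: (6,4) -> (5.293,3.293) [heading=225, draw]
FD 13: (5.293,3.293) -> (-3.899,-5.899) [heading=225, draw]
FD 4: (-3.899,-5.899) -> (-6.728,-8.728) [heading=225, draw]
LT 180: heading 225 -> 45
LT 135: heading 45 -> 180
PD: pen down
BK 14: (-6.728,-8.728) -> (7.272,-8.728) [heading=180, draw]
PU: pen up
LT 236: heading 180 -> 56
FD 18: (7.272,-8.728) -> (17.338,6.195) [heading=56, move]
Final: pos=(17.338,6.195), heading=56, 4 segment(s) drawn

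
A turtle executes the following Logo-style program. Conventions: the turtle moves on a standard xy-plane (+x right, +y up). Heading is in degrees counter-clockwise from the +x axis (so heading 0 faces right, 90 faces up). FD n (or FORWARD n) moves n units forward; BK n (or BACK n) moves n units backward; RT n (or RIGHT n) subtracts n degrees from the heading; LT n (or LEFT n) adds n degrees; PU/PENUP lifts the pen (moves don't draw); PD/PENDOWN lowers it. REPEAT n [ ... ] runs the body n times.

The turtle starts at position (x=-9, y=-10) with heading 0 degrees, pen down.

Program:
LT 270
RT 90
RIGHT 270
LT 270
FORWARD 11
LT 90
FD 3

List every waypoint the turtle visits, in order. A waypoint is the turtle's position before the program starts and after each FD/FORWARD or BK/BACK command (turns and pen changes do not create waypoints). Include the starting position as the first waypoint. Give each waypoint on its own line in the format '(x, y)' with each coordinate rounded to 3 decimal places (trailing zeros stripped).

Executing turtle program step by step:
Start: pos=(-9,-10), heading=0, pen down
LT 270: heading 0 -> 270
RT 90: heading 270 -> 180
RT 270: heading 180 -> 270
LT 270: heading 270 -> 180
FD 11: (-9,-10) -> (-20,-10) [heading=180, draw]
LT 90: heading 180 -> 270
FD 3: (-20,-10) -> (-20,-13) [heading=270, draw]
Final: pos=(-20,-13), heading=270, 2 segment(s) drawn
Waypoints (3 total):
(-9, -10)
(-20, -10)
(-20, -13)

Answer: (-9, -10)
(-20, -10)
(-20, -13)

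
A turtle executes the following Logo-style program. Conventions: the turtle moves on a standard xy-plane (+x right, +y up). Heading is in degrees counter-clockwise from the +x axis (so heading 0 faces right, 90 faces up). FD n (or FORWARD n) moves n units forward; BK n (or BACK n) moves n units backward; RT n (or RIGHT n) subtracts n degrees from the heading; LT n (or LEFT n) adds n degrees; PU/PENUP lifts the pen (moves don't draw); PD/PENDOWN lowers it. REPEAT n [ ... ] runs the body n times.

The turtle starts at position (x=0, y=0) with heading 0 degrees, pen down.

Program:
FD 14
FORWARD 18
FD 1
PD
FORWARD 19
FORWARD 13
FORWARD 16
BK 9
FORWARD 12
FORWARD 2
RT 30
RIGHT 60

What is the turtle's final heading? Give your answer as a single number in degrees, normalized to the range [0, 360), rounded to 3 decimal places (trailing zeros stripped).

Executing turtle program step by step:
Start: pos=(0,0), heading=0, pen down
FD 14: (0,0) -> (14,0) [heading=0, draw]
FD 18: (14,0) -> (32,0) [heading=0, draw]
FD 1: (32,0) -> (33,0) [heading=0, draw]
PD: pen down
FD 19: (33,0) -> (52,0) [heading=0, draw]
FD 13: (52,0) -> (65,0) [heading=0, draw]
FD 16: (65,0) -> (81,0) [heading=0, draw]
BK 9: (81,0) -> (72,0) [heading=0, draw]
FD 12: (72,0) -> (84,0) [heading=0, draw]
FD 2: (84,0) -> (86,0) [heading=0, draw]
RT 30: heading 0 -> 330
RT 60: heading 330 -> 270
Final: pos=(86,0), heading=270, 9 segment(s) drawn

Answer: 270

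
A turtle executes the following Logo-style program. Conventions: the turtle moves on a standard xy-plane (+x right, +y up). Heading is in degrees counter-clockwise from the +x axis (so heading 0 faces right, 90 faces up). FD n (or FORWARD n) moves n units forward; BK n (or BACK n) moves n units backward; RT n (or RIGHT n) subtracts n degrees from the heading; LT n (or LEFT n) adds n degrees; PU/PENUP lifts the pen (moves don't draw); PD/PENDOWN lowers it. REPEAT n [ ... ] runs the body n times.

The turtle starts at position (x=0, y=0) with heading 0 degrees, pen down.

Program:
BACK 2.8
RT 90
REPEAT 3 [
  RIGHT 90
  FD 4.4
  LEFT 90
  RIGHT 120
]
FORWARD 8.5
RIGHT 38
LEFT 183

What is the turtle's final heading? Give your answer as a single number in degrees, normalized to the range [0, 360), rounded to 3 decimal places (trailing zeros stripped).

Answer: 55

Derivation:
Executing turtle program step by step:
Start: pos=(0,0), heading=0, pen down
BK 2.8: (0,0) -> (-2.8,0) [heading=0, draw]
RT 90: heading 0 -> 270
REPEAT 3 [
  -- iteration 1/3 --
  RT 90: heading 270 -> 180
  FD 4.4: (-2.8,0) -> (-7.2,0) [heading=180, draw]
  LT 90: heading 180 -> 270
  RT 120: heading 270 -> 150
  -- iteration 2/3 --
  RT 90: heading 150 -> 60
  FD 4.4: (-7.2,0) -> (-5,3.811) [heading=60, draw]
  LT 90: heading 60 -> 150
  RT 120: heading 150 -> 30
  -- iteration 3/3 --
  RT 90: heading 30 -> 300
  FD 4.4: (-5,3.811) -> (-2.8,0) [heading=300, draw]
  LT 90: heading 300 -> 30
  RT 120: heading 30 -> 270
]
FD 8.5: (-2.8,0) -> (-2.8,-8.5) [heading=270, draw]
RT 38: heading 270 -> 232
LT 183: heading 232 -> 55
Final: pos=(-2.8,-8.5), heading=55, 5 segment(s) drawn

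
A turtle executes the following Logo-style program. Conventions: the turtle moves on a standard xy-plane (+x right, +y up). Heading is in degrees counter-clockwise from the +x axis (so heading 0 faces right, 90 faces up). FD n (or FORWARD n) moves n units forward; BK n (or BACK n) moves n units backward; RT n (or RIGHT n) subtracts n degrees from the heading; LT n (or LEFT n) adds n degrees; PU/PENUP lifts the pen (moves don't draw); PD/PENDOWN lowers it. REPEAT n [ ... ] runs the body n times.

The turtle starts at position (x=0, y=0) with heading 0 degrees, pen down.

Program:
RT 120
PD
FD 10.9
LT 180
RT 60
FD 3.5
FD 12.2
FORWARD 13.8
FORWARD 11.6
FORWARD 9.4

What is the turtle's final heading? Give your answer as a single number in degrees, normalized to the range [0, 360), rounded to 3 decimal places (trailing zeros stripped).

Executing turtle program step by step:
Start: pos=(0,0), heading=0, pen down
RT 120: heading 0 -> 240
PD: pen down
FD 10.9: (0,0) -> (-5.45,-9.44) [heading=240, draw]
LT 180: heading 240 -> 60
RT 60: heading 60 -> 0
FD 3.5: (-5.45,-9.44) -> (-1.95,-9.44) [heading=0, draw]
FD 12.2: (-1.95,-9.44) -> (10.25,-9.44) [heading=0, draw]
FD 13.8: (10.25,-9.44) -> (24.05,-9.44) [heading=0, draw]
FD 11.6: (24.05,-9.44) -> (35.65,-9.44) [heading=0, draw]
FD 9.4: (35.65,-9.44) -> (45.05,-9.44) [heading=0, draw]
Final: pos=(45.05,-9.44), heading=0, 6 segment(s) drawn

Answer: 0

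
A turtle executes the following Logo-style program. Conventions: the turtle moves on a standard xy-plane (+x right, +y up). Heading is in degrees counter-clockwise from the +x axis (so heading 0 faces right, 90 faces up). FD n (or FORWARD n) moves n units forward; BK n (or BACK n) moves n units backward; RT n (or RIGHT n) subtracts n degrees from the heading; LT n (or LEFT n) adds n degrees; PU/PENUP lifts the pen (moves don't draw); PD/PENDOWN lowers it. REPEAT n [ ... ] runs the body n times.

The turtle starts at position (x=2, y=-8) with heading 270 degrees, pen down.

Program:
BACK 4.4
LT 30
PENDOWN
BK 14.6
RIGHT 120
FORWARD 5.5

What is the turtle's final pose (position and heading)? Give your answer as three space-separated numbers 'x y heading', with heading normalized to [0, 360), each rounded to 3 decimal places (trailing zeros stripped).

Executing turtle program step by step:
Start: pos=(2,-8), heading=270, pen down
BK 4.4: (2,-8) -> (2,-3.6) [heading=270, draw]
LT 30: heading 270 -> 300
PD: pen down
BK 14.6: (2,-3.6) -> (-5.3,9.044) [heading=300, draw]
RT 120: heading 300 -> 180
FD 5.5: (-5.3,9.044) -> (-10.8,9.044) [heading=180, draw]
Final: pos=(-10.8,9.044), heading=180, 3 segment(s) drawn

Answer: -10.8 9.044 180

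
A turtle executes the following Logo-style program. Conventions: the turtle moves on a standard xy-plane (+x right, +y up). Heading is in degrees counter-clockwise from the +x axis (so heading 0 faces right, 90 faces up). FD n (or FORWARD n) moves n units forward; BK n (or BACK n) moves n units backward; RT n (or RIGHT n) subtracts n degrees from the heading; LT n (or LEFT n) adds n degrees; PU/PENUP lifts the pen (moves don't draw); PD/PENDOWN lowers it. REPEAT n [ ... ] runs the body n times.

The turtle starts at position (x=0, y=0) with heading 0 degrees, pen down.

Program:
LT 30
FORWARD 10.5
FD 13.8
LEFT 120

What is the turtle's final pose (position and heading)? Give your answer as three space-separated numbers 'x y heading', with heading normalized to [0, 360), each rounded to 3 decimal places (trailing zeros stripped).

Answer: 21.044 12.15 150

Derivation:
Executing turtle program step by step:
Start: pos=(0,0), heading=0, pen down
LT 30: heading 0 -> 30
FD 10.5: (0,0) -> (9.093,5.25) [heading=30, draw]
FD 13.8: (9.093,5.25) -> (21.044,12.15) [heading=30, draw]
LT 120: heading 30 -> 150
Final: pos=(21.044,12.15), heading=150, 2 segment(s) drawn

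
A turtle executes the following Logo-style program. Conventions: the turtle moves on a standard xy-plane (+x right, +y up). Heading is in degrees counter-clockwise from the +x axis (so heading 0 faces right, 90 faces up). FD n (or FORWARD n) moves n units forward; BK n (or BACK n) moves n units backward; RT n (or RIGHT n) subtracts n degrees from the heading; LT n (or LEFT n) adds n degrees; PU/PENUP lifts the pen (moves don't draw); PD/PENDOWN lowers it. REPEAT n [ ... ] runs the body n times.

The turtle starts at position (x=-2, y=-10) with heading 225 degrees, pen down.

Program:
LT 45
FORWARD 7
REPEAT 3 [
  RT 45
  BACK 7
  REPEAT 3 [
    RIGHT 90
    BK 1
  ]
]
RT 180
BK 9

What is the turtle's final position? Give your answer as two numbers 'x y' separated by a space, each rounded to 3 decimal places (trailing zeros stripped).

Executing turtle program step by step:
Start: pos=(-2,-10), heading=225, pen down
LT 45: heading 225 -> 270
FD 7: (-2,-10) -> (-2,-17) [heading=270, draw]
REPEAT 3 [
  -- iteration 1/3 --
  RT 45: heading 270 -> 225
  BK 7: (-2,-17) -> (2.95,-12.05) [heading=225, draw]
  REPEAT 3 [
    -- iteration 1/3 --
    RT 90: heading 225 -> 135
    BK 1: (2.95,-12.05) -> (3.657,-12.757) [heading=135, draw]
    -- iteration 2/3 --
    RT 90: heading 135 -> 45
    BK 1: (3.657,-12.757) -> (2.95,-13.464) [heading=45, draw]
    -- iteration 3/3 --
    RT 90: heading 45 -> 315
    BK 1: (2.95,-13.464) -> (2.243,-12.757) [heading=315, draw]
  ]
  -- iteration 2/3 --
  RT 45: heading 315 -> 270
  BK 7: (2.243,-12.757) -> (2.243,-5.757) [heading=270, draw]
  REPEAT 3 [
    -- iteration 1/3 --
    RT 90: heading 270 -> 180
    BK 1: (2.243,-5.757) -> (3.243,-5.757) [heading=180, draw]
    -- iteration 2/3 --
    RT 90: heading 180 -> 90
    BK 1: (3.243,-5.757) -> (3.243,-6.757) [heading=90, draw]
    -- iteration 3/3 --
    RT 90: heading 90 -> 0
    BK 1: (3.243,-6.757) -> (2.243,-6.757) [heading=0, draw]
  ]
  -- iteration 3/3 --
  RT 45: heading 0 -> 315
  BK 7: (2.243,-6.757) -> (-2.707,-1.808) [heading=315, draw]
  REPEAT 3 [
    -- iteration 1/3 --
    RT 90: heading 315 -> 225
    BK 1: (-2.707,-1.808) -> (-2,-1.101) [heading=225, draw]
    -- iteration 2/3 --
    RT 90: heading 225 -> 135
    BK 1: (-2,-1.101) -> (-1.293,-1.808) [heading=135, draw]
    -- iteration 3/3 --
    RT 90: heading 135 -> 45
    BK 1: (-1.293,-1.808) -> (-2,-2.515) [heading=45, draw]
  ]
]
RT 180: heading 45 -> 225
BK 9: (-2,-2.515) -> (4.364,3.849) [heading=225, draw]
Final: pos=(4.364,3.849), heading=225, 14 segment(s) drawn

Answer: 4.364 3.849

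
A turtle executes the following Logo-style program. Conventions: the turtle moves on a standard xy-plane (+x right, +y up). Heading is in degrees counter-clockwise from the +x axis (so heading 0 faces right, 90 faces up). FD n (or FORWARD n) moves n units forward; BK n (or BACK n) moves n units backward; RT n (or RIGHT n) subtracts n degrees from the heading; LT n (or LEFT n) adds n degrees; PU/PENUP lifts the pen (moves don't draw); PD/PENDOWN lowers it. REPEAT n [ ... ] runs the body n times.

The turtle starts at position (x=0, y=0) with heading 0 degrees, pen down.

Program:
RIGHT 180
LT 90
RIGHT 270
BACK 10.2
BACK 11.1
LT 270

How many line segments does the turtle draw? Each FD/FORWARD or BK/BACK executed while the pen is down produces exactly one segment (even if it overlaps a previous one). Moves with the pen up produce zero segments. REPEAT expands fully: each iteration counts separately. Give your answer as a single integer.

Executing turtle program step by step:
Start: pos=(0,0), heading=0, pen down
RT 180: heading 0 -> 180
LT 90: heading 180 -> 270
RT 270: heading 270 -> 0
BK 10.2: (0,0) -> (-10.2,0) [heading=0, draw]
BK 11.1: (-10.2,0) -> (-21.3,0) [heading=0, draw]
LT 270: heading 0 -> 270
Final: pos=(-21.3,0), heading=270, 2 segment(s) drawn
Segments drawn: 2

Answer: 2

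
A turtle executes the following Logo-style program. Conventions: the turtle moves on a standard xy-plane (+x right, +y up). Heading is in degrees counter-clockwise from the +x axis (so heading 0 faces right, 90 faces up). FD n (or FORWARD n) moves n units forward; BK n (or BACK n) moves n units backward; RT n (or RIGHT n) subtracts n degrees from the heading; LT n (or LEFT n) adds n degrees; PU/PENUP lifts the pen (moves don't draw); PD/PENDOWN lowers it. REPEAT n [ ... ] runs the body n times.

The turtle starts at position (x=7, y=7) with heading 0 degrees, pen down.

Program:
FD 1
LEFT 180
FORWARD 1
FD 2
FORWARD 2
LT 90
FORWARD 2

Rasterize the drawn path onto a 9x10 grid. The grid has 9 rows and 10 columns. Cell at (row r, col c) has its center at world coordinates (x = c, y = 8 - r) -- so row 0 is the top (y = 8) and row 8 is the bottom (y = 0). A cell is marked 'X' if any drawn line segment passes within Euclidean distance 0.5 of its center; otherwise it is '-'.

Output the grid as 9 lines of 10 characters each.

Segment 0: (7,7) -> (8,7)
Segment 1: (8,7) -> (7,7)
Segment 2: (7,7) -> (5,7)
Segment 3: (5,7) -> (3,7)
Segment 4: (3,7) -> (3,5)

Answer: ----------
---XXXXXX-
---X------
---X------
----------
----------
----------
----------
----------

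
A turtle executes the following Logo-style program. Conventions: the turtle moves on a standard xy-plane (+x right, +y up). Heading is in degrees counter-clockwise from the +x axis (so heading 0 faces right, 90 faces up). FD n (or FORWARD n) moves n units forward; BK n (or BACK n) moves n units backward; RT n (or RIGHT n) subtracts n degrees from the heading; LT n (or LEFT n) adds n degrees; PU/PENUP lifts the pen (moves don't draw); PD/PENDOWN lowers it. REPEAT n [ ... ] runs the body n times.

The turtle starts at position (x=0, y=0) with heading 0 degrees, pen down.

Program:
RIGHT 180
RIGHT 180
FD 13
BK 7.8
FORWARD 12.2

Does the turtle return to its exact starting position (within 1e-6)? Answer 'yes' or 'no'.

Executing turtle program step by step:
Start: pos=(0,0), heading=0, pen down
RT 180: heading 0 -> 180
RT 180: heading 180 -> 0
FD 13: (0,0) -> (13,0) [heading=0, draw]
BK 7.8: (13,0) -> (5.2,0) [heading=0, draw]
FD 12.2: (5.2,0) -> (17.4,0) [heading=0, draw]
Final: pos=(17.4,0), heading=0, 3 segment(s) drawn

Start position: (0, 0)
Final position: (17.4, 0)
Distance = 17.4; >= 1e-6 -> NOT closed

Answer: no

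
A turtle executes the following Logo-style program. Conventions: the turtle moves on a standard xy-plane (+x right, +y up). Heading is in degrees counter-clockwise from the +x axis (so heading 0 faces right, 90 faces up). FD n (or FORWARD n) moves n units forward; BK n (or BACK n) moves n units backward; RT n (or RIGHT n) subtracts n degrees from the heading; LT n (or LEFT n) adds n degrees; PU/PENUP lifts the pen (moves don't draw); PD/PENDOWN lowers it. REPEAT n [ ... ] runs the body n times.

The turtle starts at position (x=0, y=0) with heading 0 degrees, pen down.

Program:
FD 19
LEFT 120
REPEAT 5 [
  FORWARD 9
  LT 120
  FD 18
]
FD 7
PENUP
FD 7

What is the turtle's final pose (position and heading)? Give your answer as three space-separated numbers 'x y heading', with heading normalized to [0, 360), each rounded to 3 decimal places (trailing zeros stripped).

Answer: 33 -15.588 0

Derivation:
Executing turtle program step by step:
Start: pos=(0,0), heading=0, pen down
FD 19: (0,0) -> (19,0) [heading=0, draw]
LT 120: heading 0 -> 120
REPEAT 5 [
  -- iteration 1/5 --
  FD 9: (19,0) -> (14.5,7.794) [heading=120, draw]
  LT 120: heading 120 -> 240
  FD 18: (14.5,7.794) -> (5.5,-7.794) [heading=240, draw]
  -- iteration 2/5 --
  FD 9: (5.5,-7.794) -> (1,-15.588) [heading=240, draw]
  LT 120: heading 240 -> 0
  FD 18: (1,-15.588) -> (19,-15.588) [heading=0, draw]
  -- iteration 3/5 --
  FD 9: (19,-15.588) -> (28,-15.588) [heading=0, draw]
  LT 120: heading 0 -> 120
  FD 18: (28,-15.588) -> (19,0) [heading=120, draw]
  -- iteration 4/5 --
  FD 9: (19,0) -> (14.5,7.794) [heading=120, draw]
  LT 120: heading 120 -> 240
  FD 18: (14.5,7.794) -> (5.5,-7.794) [heading=240, draw]
  -- iteration 5/5 --
  FD 9: (5.5,-7.794) -> (1,-15.588) [heading=240, draw]
  LT 120: heading 240 -> 0
  FD 18: (1,-15.588) -> (19,-15.588) [heading=0, draw]
]
FD 7: (19,-15.588) -> (26,-15.588) [heading=0, draw]
PU: pen up
FD 7: (26,-15.588) -> (33,-15.588) [heading=0, move]
Final: pos=(33,-15.588), heading=0, 12 segment(s) drawn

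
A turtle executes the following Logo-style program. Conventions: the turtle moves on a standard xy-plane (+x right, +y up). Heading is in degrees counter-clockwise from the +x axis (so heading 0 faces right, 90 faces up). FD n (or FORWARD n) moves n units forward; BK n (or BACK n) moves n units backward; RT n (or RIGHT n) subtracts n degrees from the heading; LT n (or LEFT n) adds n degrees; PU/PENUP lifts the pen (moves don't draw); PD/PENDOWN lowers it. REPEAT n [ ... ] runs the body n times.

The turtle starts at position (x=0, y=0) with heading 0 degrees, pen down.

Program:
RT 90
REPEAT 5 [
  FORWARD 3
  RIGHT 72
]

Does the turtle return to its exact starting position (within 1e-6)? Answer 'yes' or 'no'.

Answer: yes

Derivation:
Executing turtle program step by step:
Start: pos=(0,0), heading=0, pen down
RT 90: heading 0 -> 270
REPEAT 5 [
  -- iteration 1/5 --
  FD 3: (0,0) -> (0,-3) [heading=270, draw]
  RT 72: heading 270 -> 198
  -- iteration 2/5 --
  FD 3: (0,-3) -> (-2.853,-3.927) [heading=198, draw]
  RT 72: heading 198 -> 126
  -- iteration 3/5 --
  FD 3: (-2.853,-3.927) -> (-4.617,-1.5) [heading=126, draw]
  RT 72: heading 126 -> 54
  -- iteration 4/5 --
  FD 3: (-4.617,-1.5) -> (-2.853,0.927) [heading=54, draw]
  RT 72: heading 54 -> 342
  -- iteration 5/5 --
  FD 3: (-2.853,0.927) -> (0,0) [heading=342, draw]
  RT 72: heading 342 -> 270
]
Final: pos=(0,0), heading=270, 5 segment(s) drawn

Start position: (0, 0)
Final position: (0, 0)
Distance = 0; < 1e-6 -> CLOSED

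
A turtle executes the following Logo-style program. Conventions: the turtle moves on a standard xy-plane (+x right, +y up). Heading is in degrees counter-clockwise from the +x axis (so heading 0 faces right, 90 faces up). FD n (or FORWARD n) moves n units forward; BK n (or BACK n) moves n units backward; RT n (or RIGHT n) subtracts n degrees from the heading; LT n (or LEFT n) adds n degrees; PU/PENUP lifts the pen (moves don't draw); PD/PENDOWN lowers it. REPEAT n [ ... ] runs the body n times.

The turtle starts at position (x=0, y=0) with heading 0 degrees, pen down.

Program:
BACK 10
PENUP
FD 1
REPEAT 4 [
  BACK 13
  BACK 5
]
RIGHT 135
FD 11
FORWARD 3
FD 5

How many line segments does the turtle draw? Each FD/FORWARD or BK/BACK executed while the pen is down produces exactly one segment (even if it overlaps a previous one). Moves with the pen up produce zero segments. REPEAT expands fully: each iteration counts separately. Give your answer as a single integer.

Answer: 1

Derivation:
Executing turtle program step by step:
Start: pos=(0,0), heading=0, pen down
BK 10: (0,0) -> (-10,0) [heading=0, draw]
PU: pen up
FD 1: (-10,0) -> (-9,0) [heading=0, move]
REPEAT 4 [
  -- iteration 1/4 --
  BK 13: (-9,0) -> (-22,0) [heading=0, move]
  BK 5: (-22,0) -> (-27,0) [heading=0, move]
  -- iteration 2/4 --
  BK 13: (-27,0) -> (-40,0) [heading=0, move]
  BK 5: (-40,0) -> (-45,0) [heading=0, move]
  -- iteration 3/4 --
  BK 13: (-45,0) -> (-58,0) [heading=0, move]
  BK 5: (-58,0) -> (-63,0) [heading=0, move]
  -- iteration 4/4 --
  BK 13: (-63,0) -> (-76,0) [heading=0, move]
  BK 5: (-76,0) -> (-81,0) [heading=0, move]
]
RT 135: heading 0 -> 225
FD 11: (-81,0) -> (-88.778,-7.778) [heading=225, move]
FD 3: (-88.778,-7.778) -> (-90.899,-9.899) [heading=225, move]
FD 5: (-90.899,-9.899) -> (-94.435,-13.435) [heading=225, move]
Final: pos=(-94.435,-13.435), heading=225, 1 segment(s) drawn
Segments drawn: 1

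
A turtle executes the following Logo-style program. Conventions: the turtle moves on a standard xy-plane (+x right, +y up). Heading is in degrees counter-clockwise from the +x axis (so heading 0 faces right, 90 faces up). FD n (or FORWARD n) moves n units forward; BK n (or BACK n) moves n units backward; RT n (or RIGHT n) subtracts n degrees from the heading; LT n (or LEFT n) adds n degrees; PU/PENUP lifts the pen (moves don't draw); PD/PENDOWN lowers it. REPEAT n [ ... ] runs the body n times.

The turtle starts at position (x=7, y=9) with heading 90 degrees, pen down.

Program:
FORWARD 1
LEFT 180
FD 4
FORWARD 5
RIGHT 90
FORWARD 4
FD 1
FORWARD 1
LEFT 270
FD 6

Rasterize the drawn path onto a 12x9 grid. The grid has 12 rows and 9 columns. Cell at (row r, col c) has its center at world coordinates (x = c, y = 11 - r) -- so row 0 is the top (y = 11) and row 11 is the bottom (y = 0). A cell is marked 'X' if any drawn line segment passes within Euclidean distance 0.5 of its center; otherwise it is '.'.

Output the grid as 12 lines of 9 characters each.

Segment 0: (7,9) -> (7,10)
Segment 1: (7,10) -> (7,6)
Segment 2: (7,6) -> (7,1)
Segment 3: (7,1) -> (3,1)
Segment 4: (3,1) -> (2,1)
Segment 5: (2,1) -> (1,1)
Segment 6: (1,1) -> (1,7)

Answer: .........
.......X.
.......X.
.......X.
.X.....X.
.X.....X.
.X.....X.
.X.....X.
.X.....X.
.X.....X.
.XXXXXXX.
.........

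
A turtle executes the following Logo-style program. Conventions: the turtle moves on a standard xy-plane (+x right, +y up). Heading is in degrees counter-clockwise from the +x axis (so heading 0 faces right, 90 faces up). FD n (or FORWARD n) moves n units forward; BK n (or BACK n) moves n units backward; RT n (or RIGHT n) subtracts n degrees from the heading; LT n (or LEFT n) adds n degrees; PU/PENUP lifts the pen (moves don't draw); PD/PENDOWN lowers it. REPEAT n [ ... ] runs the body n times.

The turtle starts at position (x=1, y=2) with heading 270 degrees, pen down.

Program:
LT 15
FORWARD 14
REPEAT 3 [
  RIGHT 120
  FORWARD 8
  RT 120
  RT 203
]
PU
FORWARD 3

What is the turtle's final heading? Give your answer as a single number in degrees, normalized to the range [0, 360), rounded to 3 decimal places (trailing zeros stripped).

Answer: 36

Derivation:
Executing turtle program step by step:
Start: pos=(1,2), heading=270, pen down
LT 15: heading 270 -> 285
FD 14: (1,2) -> (4.623,-11.523) [heading=285, draw]
REPEAT 3 [
  -- iteration 1/3 --
  RT 120: heading 285 -> 165
  FD 8: (4.623,-11.523) -> (-3.104,-9.452) [heading=165, draw]
  RT 120: heading 165 -> 45
  RT 203: heading 45 -> 202
  -- iteration 2/3 --
  RT 120: heading 202 -> 82
  FD 8: (-3.104,-9.452) -> (-1.991,-1.53) [heading=82, draw]
  RT 120: heading 82 -> 322
  RT 203: heading 322 -> 119
  -- iteration 3/3 --
  RT 120: heading 119 -> 359
  FD 8: (-1.991,-1.53) -> (6.008,-1.67) [heading=359, draw]
  RT 120: heading 359 -> 239
  RT 203: heading 239 -> 36
]
PU: pen up
FD 3: (6.008,-1.67) -> (8.435,0.093) [heading=36, move]
Final: pos=(8.435,0.093), heading=36, 4 segment(s) drawn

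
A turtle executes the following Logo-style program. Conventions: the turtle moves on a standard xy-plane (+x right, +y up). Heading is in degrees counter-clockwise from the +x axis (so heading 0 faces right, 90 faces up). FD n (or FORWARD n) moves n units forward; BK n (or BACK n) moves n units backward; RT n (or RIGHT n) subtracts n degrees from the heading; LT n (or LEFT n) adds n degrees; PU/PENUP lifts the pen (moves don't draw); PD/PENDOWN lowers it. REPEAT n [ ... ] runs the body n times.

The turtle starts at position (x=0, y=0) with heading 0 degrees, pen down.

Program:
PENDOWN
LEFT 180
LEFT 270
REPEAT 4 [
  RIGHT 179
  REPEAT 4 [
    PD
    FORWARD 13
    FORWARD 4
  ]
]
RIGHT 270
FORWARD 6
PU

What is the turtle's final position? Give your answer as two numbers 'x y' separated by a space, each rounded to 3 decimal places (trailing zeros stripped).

Answer: -8.356 -0.522

Derivation:
Executing turtle program step by step:
Start: pos=(0,0), heading=0, pen down
PD: pen down
LT 180: heading 0 -> 180
LT 270: heading 180 -> 90
REPEAT 4 [
  -- iteration 1/4 --
  RT 179: heading 90 -> 271
  REPEAT 4 [
    -- iteration 1/4 --
    PD: pen down
    FD 13: (0,0) -> (0.227,-12.998) [heading=271, draw]
    FD 4: (0.227,-12.998) -> (0.297,-16.997) [heading=271, draw]
    -- iteration 2/4 --
    PD: pen down
    FD 13: (0.297,-16.997) -> (0.524,-29.995) [heading=271, draw]
    FD 4: (0.524,-29.995) -> (0.593,-33.995) [heading=271, draw]
    -- iteration 3/4 --
    PD: pen down
    FD 13: (0.593,-33.995) -> (0.82,-46.993) [heading=271, draw]
    FD 4: (0.82,-46.993) -> (0.89,-50.992) [heading=271, draw]
    -- iteration 4/4 --
    PD: pen down
    FD 13: (0.89,-50.992) -> (1.117,-63.99) [heading=271, draw]
    FD 4: (1.117,-63.99) -> (1.187,-67.99) [heading=271, draw]
  ]
  -- iteration 2/4 --
  RT 179: heading 271 -> 92
  REPEAT 4 [
    -- iteration 1/4 --
    PD: pen down
    FD 13: (1.187,-67.99) -> (0.733,-54.998) [heading=92, draw]
    FD 4: (0.733,-54.998) -> (0.593,-51) [heading=92, draw]
    -- iteration 2/4 --
    PD: pen down
    FD 13: (0.593,-51) -> (0.14,-38.008) [heading=92, draw]
    FD 4: (0.14,-38.008) -> (0,-34.01) [heading=92, draw]
    -- iteration 3/4 --
    PD: pen down
    FD 13: (0,-34.01) -> (-0.454,-21.018) [heading=92, draw]
    FD 4: (-0.454,-21.018) -> (-0.593,-17.021) [heading=92, draw]
    -- iteration 4/4 --
    PD: pen down
    FD 13: (-0.593,-17.021) -> (-1.047,-4.029) [heading=92, draw]
    FD 4: (-1.047,-4.029) -> (-1.186,-0.031) [heading=92, draw]
  ]
  -- iteration 3/4 --
  RT 179: heading 92 -> 273
  REPEAT 4 [
    -- iteration 1/4 --
    PD: pen down
    FD 13: (-1.186,-0.031) -> (-0.506,-13.013) [heading=273, draw]
    FD 4: (-0.506,-13.013) -> (-0.297,-17.008) [heading=273, draw]
    -- iteration 2/4 --
    PD: pen down
    FD 13: (-0.297,-17.008) -> (0.384,-29.99) [heading=273, draw]
    FD 4: (0.384,-29.99) -> (0.593,-33.984) [heading=273, draw]
    -- iteration 3/4 --
    PD: pen down
    FD 13: (0.593,-33.984) -> (1.273,-46.967) [heading=273, draw]
    FD 4: (1.273,-46.967) -> (1.483,-50.961) [heading=273, draw]
    -- iteration 4/4 --
    PD: pen down
    FD 13: (1.483,-50.961) -> (2.163,-63.943) [heading=273, draw]
    FD 4: (2.163,-63.943) -> (2.372,-67.938) [heading=273, draw]
  ]
  -- iteration 4/4 --
  RT 179: heading 273 -> 94
  REPEAT 4 [
    -- iteration 1/4 --
    PD: pen down
    FD 13: (2.372,-67.938) -> (1.466,-54.97) [heading=94, draw]
    FD 4: (1.466,-54.97) -> (1.187,-50.979) [heading=94, draw]
    -- iteration 2/4 --
    PD: pen down
    FD 13: (1.187,-50.979) -> (0.28,-38.011) [heading=94, draw]
    FD 4: (0.28,-38.011) -> (0.001,-34.021) [heading=94, draw]
    -- iteration 3/4 --
    PD: pen down
    FD 13: (0.001,-34.021) -> (-0.906,-21.052) [heading=94, draw]
    FD 4: (-0.906,-21.052) -> (-1.185,-17.062) [heading=94, draw]
    -- iteration 4/4 --
    PD: pen down
    FD 13: (-1.185,-17.062) -> (-2.092,-4.094) [heading=94, draw]
    FD 4: (-2.092,-4.094) -> (-2.371,-0.104) [heading=94, draw]
  ]
]
RT 270: heading 94 -> 184
FD 6: (-2.371,-0.104) -> (-8.356,-0.522) [heading=184, draw]
PU: pen up
Final: pos=(-8.356,-0.522), heading=184, 33 segment(s) drawn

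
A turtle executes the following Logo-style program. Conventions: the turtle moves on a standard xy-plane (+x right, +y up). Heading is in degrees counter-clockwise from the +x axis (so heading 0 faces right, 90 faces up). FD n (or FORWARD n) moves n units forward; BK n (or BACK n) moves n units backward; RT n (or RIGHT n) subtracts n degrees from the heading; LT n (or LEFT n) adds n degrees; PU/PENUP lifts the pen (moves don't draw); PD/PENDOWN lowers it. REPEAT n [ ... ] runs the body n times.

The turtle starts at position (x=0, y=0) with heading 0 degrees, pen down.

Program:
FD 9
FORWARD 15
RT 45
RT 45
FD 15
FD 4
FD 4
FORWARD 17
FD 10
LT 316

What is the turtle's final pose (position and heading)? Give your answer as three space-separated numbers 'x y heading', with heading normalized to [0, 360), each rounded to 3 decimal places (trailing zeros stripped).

Executing turtle program step by step:
Start: pos=(0,0), heading=0, pen down
FD 9: (0,0) -> (9,0) [heading=0, draw]
FD 15: (9,0) -> (24,0) [heading=0, draw]
RT 45: heading 0 -> 315
RT 45: heading 315 -> 270
FD 15: (24,0) -> (24,-15) [heading=270, draw]
FD 4: (24,-15) -> (24,-19) [heading=270, draw]
FD 4: (24,-19) -> (24,-23) [heading=270, draw]
FD 17: (24,-23) -> (24,-40) [heading=270, draw]
FD 10: (24,-40) -> (24,-50) [heading=270, draw]
LT 316: heading 270 -> 226
Final: pos=(24,-50), heading=226, 7 segment(s) drawn

Answer: 24 -50 226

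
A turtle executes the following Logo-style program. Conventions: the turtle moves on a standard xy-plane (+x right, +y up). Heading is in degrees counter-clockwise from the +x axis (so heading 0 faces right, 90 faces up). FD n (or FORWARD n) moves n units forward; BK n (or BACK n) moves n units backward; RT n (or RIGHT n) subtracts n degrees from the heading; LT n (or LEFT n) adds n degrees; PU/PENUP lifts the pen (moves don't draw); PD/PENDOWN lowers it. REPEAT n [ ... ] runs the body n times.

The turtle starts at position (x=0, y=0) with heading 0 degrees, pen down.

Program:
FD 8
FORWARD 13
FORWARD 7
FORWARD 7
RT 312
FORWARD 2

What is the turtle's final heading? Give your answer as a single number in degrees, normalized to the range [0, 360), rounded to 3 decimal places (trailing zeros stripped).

Executing turtle program step by step:
Start: pos=(0,0), heading=0, pen down
FD 8: (0,0) -> (8,0) [heading=0, draw]
FD 13: (8,0) -> (21,0) [heading=0, draw]
FD 7: (21,0) -> (28,0) [heading=0, draw]
FD 7: (28,0) -> (35,0) [heading=0, draw]
RT 312: heading 0 -> 48
FD 2: (35,0) -> (36.338,1.486) [heading=48, draw]
Final: pos=(36.338,1.486), heading=48, 5 segment(s) drawn

Answer: 48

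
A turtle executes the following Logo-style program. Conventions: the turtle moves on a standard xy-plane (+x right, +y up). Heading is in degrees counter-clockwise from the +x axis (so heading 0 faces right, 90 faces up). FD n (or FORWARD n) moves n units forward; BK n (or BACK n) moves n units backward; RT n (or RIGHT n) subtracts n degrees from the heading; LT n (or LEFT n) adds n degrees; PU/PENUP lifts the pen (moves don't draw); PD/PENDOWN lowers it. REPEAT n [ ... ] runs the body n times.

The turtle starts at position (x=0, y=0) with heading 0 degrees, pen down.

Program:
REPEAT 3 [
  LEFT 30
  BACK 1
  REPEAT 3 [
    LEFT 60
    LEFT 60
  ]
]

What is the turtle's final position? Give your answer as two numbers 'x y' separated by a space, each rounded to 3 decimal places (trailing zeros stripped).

Executing turtle program step by step:
Start: pos=(0,0), heading=0, pen down
REPEAT 3 [
  -- iteration 1/3 --
  LT 30: heading 0 -> 30
  BK 1: (0,0) -> (-0.866,-0.5) [heading=30, draw]
  REPEAT 3 [
    -- iteration 1/3 --
    LT 60: heading 30 -> 90
    LT 60: heading 90 -> 150
    -- iteration 2/3 --
    LT 60: heading 150 -> 210
    LT 60: heading 210 -> 270
    -- iteration 3/3 --
    LT 60: heading 270 -> 330
    LT 60: heading 330 -> 30
  ]
  -- iteration 2/3 --
  LT 30: heading 30 -> 60
  BK 1: (-0.866,-0.5) -> (-1.366,-1.366) [heading=60, draw]
  REPEAT 3 [
    -- iteration 1/3 --
    LT 60: heading 60 -> 120
    LT 60: heading 120 -> 180
    -- iteration 2/3 --
    LT 60: heading 180 -> 240
    LT 60: heading 240 -> 300
    -- iteration 3/3 --
    LT 60: heading 300 -> 0
    LT 60: heading 0 -> 60
  ]
  -- iteration 3/3 --
  LT 30: heading 60 -> 90
  BK 1: (-1.366,-1.366) -> (-1.366,-2.366) [heading=90, draw]
  REPEAT 3 [
    -- iteration 1/3 --
    LT 60: heading 90 -> 150
    LT 60: heading 150 -> 210
    -- iteration 2/3 --
    LT 60: heading 210 -> 270
    LT 60: heading 270 -> 330
    -- iteration 3/3 --
    LT 60: heading 330 -> 30
    LT 60: heading 30 -> 90
  ]
]
Final: pos=(-1.366,-2.366), heading=90, 3 segment(s) drawn

Answer: -1.366 -2.366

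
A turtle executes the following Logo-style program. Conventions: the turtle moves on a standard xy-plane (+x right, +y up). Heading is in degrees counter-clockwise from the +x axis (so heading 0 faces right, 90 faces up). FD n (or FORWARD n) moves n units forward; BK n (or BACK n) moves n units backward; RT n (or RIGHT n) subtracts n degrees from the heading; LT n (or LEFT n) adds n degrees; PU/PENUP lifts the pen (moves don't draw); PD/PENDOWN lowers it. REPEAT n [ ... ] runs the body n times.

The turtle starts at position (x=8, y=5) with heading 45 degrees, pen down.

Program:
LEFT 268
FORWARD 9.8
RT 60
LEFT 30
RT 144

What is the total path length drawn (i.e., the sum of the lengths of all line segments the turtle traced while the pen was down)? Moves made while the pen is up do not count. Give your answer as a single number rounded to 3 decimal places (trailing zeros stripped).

Answer: 9.8

Derivation:
Executing turtle program step by step:
Start: pos=(8,5), heading=45, pen down
LT 268: heading 45 -> 313
FD 9.8: (8,5) -> (14.684,-2.167) [heading=313, draw]
RT 60: heading 313 -> 253
LT 30: heading 253 -> 283
RT 144: heading 283 -> 139
Final: pos=(14.684,-2.167), heading=139, 1 segment(s) drawn

Segment lengths:
  seg 1: (8,5) -> (14.684,-2.167), length = 9.8
Total = 9.8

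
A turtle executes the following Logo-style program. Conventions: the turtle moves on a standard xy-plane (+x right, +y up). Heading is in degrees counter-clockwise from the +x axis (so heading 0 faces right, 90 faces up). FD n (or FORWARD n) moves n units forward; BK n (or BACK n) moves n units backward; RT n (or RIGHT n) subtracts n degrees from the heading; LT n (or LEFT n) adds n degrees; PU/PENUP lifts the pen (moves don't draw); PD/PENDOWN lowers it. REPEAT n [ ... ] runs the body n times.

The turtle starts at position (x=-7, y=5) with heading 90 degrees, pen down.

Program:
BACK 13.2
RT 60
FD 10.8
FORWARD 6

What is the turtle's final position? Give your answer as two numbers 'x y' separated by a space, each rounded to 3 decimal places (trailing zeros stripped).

Answer: 7.549 0.2

Derivation:
Executing turtle program step by step:
Start: pos=(-7,5), heading=90, pen down
BK 13.2: (-7,5) -> (-7,-8.2) [heading=90, draw]
RT 60: heading 90 -> 30
FD 10.8: (-7,-8.2) -> (2.353,-2.8) [heading=30, draw]
FD 6: (2.353,-2.8) -> (7.549,0.2) [heading=30, draw]
Final: pos=(7.549,0.2), heading=30, 3 segment(s) drawn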